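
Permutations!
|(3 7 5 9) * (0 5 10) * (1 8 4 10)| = 9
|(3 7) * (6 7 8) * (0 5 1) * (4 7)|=|(0 5 1)(3 8 6 4 7)|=15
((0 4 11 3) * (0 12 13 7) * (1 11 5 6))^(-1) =((0 4 5 6 1 11 3 12 13 7))^(-1) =(0 7 13 12 3 11 1 6 5 4)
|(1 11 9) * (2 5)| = 6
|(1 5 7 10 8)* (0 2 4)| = 15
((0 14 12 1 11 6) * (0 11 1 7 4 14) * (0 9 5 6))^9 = (0 11 6 5 9)(4 14 12 7)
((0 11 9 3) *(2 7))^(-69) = ((0 11 9 3)(2 7))^(-69) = (0 3 9 11)(2 7)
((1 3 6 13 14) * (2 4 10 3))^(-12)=(1 3)(2 6)(4 13)(10 14)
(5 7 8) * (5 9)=(5 7 8 9)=[0, 1, 2, 3, 4, 7, 6, 8, 9, 5]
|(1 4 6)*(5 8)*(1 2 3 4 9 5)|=|(1 9 5 8)(2 3 4 6)|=4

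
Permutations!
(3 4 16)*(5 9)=(3 4 16)(5 9)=[0, 1, 2, 4, 16, 9, 6, 7, 8, 5, 10, 11, 12, 13, 14, 15, 3]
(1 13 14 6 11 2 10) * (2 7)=[0, 13, 10, 3, 4, 5, 11, 2, 8, 9, 1, 7, 12, 14, 6]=(1 13 14 6 11 7 2 10)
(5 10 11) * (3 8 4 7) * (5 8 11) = [0, 1, 2, 11, 7, 10, 6, 3, 4, 9, 5, 8] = (3 11 8 4 7)(5 10)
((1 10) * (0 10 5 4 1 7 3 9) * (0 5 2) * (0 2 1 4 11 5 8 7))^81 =((0 10)(3 9 8 7)(5 11))^81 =(0 10)(3 9 8 7)(5 11)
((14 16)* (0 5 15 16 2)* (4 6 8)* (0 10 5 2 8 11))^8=((0 2 10 5 15 16 14 8 4 6 11))^8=(0 4 16 10 11 8 15 2 6 14 5)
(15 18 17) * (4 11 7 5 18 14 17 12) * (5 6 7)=(4 11 5 18 12)(6 7)(14 17 15)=[0, 1, 2, 3, 11, 18, 7, 6, 8, 9, 10, 5, 4, 13, 17, 14, 16, 15, 12]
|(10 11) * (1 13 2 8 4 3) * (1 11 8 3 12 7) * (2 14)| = 11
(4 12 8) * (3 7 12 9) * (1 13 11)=(1 13 11)(3 7 12 8 4 9)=[0, 13, 2, 7, 9, 5, 6, 12, 4, 3, 10, 1, 8, 11]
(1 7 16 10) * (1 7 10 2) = (1 10 7 16 2) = [0, 10, 1, 3, 4, 5, 6, 16, 8, 9, 7, 11, 12, 13, 14, 15, 2]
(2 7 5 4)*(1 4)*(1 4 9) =[0, 9, 7, 3, 2, 4, 6, 5, 8, 1] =(1 9)(2 7 5 4)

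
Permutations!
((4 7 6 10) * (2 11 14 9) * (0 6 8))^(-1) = (0 8 7 4 10 6)(2 9 14 11)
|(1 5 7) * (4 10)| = 6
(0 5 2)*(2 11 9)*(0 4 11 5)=(2 4 11 9)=[0, 1, 4, 3, 11, 5, 6, 7, 8, 2, 10, 9]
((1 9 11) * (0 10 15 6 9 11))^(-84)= (0 10 15 6 9)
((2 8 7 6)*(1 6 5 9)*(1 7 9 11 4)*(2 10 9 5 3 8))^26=(1 8 10 11 7)(3 6 5 9 4)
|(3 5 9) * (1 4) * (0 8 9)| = 10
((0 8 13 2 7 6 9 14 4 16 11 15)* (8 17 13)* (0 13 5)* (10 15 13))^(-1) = (0 5 17)(2 13 11 16 4 14 9 6 7)(10 15)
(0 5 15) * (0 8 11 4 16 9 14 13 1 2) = (0 5 15 8 11 4 16 9 14 13 1 2) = [5, 2, 0, 3, 16, 15, 6, 7, 11, 14, 10, 4, 12, 1, 13, 8, 9]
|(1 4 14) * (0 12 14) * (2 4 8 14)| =12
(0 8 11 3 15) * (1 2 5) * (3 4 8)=(0 3 15)(1 2 5)(4 8 11)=[3, 2, 5, 15, 8, 1, 6, 7, 11, 9, 10, 4, 12, 13, 14, 0]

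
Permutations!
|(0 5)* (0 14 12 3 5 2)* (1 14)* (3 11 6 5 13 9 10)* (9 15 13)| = 6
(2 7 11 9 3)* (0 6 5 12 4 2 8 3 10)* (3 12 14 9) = (0 6 5 14 9 10)(2 7 11 3 8 12 4) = [6, 1, 7, 8, 2, 14, 5, 11, 12, 10, 0, 3, 4, 13, 9]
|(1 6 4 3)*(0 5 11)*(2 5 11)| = |(0 11)(1 6 4 3)(2 5)| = 4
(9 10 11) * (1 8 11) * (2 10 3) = (1 8 11 9 3 2 10) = [0, 8, 10, 2, 4, 5, 6, 7, 11, 3, 1, 9]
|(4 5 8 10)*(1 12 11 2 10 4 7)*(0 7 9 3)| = |(0 7 1 12 11 2 10 9 3)(4 5 8)| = 9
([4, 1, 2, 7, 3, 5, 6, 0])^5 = (0 4 3 7)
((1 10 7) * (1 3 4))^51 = ((1 10 7 3 4))^51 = (1 10 7 3 4)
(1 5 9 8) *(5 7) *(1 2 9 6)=(1 7 5 6)(2 9 8)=[0, 7, 9, 3, 4, 6, 1, 5, 2, 8]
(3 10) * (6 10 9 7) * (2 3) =(2 3 9 7 6 10) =[0, 1, 3, 9, 4, 5, 10, 6, 8, 7, 2]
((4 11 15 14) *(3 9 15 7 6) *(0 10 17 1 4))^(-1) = ((0 10 17 1 4 11 7 6 3 9 15 14))^(-1) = (0 14 15 9 3 6 7 11 4 1 17 10)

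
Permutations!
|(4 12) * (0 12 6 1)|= 5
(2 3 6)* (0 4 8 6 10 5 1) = (0 4 8 6 2 3 10 5 1) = [4, 0, 3, 10, 8, 1, 2, 7, 6, 9, 5]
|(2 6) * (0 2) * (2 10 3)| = |(0 10 3 2 6)| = 5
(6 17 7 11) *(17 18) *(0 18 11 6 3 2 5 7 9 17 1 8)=[18, 8, 5, 2, 4, 7, 11, 6, 0, 17, 10, 3, 12, 13, 14, 15, 16, 9, 1]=(0 18 1 8)(2 5 7 6 11 3)(9 17)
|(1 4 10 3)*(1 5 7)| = |(1 4 10 3 5 7)| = 6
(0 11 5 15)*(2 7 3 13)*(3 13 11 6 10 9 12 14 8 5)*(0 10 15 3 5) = [6, 1, 7, 11, 4, 3, 15, 13, 0, 12, 9, 5, 14, 2, 8, 10] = (0 6 15 10 9 12 14 8)(2 7 13)(3 11 5)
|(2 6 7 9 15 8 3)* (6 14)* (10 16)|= |(2 14 6 7 9 15 8 3)(10 16)|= 8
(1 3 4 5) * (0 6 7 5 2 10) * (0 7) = [6, 3, 10, 4, 2, 1, 0, 5, 8, 9, 7] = (0 6)(1 3 4 2 10 7 5)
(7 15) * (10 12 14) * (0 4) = (0 4)(7 15)(10 12 14) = [4, 1, 2, 3, 0, 5, 6, 15, 8, 9, 12, 11, 14, 13, 10, 7]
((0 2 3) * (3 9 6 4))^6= ((0 2 9 6 4 3))^6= (9)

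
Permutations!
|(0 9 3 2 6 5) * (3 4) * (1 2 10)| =|(0 9 4 3 10 1 2 6 5)| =9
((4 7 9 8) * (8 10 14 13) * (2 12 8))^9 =(14)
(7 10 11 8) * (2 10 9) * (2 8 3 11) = (2 10)(3 11)(7 9 8) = [0, 1, 10, 11, 4, 5, 6, 9, 7, 8, 2, 3]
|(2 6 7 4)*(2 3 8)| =|(2 6 7 4 3 8)| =6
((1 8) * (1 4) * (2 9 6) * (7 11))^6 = (11) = ((1 8 4)(2 9 6)(7 11))^6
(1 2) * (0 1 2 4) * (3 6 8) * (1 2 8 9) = (0 2 8 3 6 9 1 4) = [2, 4, 8, 6, 0, 5, 9, 7, 3, 1]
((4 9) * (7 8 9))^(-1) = ((4 7 8 9))^(-1) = (4 9 8 7)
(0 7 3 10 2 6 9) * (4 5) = (0 7 3 10 2 6 9)(4 5) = [7, 1, 6, 10, 5, 4, 9, 3, 8, 0, 2]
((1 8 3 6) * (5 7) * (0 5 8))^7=(8)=((0 5 7 8 3 6 1))^7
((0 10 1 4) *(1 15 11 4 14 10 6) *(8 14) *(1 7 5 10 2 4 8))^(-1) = ((0 6 7 5 10 15 11 8 14 2 4))^(-1) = (0 4 2 14 8 11 15 10 5 7 6)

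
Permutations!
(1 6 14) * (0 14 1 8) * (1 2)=(0 14 8)(1 6 2)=[14, 6, 1, 3, 4, 5, 2, 7, 0, 9, 10, 11, 12, 13, 8]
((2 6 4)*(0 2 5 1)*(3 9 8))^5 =((0 2 6 4 5 1)(3 9 8))^5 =(0 1 5 4 6 2)(3 8 9)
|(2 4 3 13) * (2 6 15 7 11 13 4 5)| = |(2 5)(3 4)(6 15 7 11 13)| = 10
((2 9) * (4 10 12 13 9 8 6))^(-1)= ((2 8 6 4 10 12 13 9))^(-1)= (2 9 13 12 10 4 6 8)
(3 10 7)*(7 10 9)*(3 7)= (10)(3 9)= [0, 1, 2, 9, 4, 5, 6, 7, 8, 3, 10]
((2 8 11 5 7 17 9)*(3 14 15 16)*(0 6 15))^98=((0 6 15 16 3 14)(2 8 11 5 7 17 9))^98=(17)(0 15 3)(6 16 14)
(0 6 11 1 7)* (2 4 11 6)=(0 2 4 11 1 7)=[2, 7, 4, 3, 11, 5, 6, 0, 8, 9, 10, 1]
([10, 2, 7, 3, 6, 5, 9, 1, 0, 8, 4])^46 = [9, 2, 7, 3, 0, 5, 10, 1, 6, 4, 8]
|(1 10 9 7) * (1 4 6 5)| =7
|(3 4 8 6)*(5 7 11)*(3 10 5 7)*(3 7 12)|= 9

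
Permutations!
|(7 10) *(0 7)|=|(0 7 10)|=3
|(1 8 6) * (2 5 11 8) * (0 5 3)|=8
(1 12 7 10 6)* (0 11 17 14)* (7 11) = [7, 12, 2, 3, 4, 5, 1, 10, 8, 9, 6, 17, 11, 13, 0, 15, 16, 14] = (0 7 10 6 1 12 11 17 14)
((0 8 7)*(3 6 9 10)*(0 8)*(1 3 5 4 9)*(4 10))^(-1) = (1 6 3)(4 9)(5 10)(7 8)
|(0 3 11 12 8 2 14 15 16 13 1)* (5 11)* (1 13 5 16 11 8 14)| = 28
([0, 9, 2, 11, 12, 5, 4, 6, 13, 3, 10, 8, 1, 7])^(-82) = [0, 4, 2, 1, 7, 5, 13, 8, 3, 12, 10, 9, 6, 11]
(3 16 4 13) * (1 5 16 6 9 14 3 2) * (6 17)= (1 5 16 4 13 2)(3 17 6 9 14)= [0, 5, 1, 17, 13, 16, 9, 7, 8, 14, 10, 11, 12, 2, 3, 15, 4, 6]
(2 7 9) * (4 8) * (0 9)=(0 9 2 7)(4 8)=[9, 1, 7, 3, 8, 5, 6, 0, 4, 2]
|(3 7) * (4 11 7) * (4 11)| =|(3 11 7)| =3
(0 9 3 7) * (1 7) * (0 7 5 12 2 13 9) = (1 5 12 2 13 9 3) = [0, 5, 13, 1, 4, 12, 6, 7, 8, 3, 10, 11, 2, 9]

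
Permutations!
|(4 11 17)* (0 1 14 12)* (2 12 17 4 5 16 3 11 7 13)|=13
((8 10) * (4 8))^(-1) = (4 10 8) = ((4 8 10))^(-1)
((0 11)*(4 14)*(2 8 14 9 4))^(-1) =(0 11)(2 14 8)(4 9) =((0 11)(2 8 14)(4 9))^(-1)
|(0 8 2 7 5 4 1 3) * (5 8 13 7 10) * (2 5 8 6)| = |(0 13 7 6 2 10 8 5 4 1 3)| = 11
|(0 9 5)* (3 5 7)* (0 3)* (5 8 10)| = |(0 9 7)(3 8 10 5)| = 12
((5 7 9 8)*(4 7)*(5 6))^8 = ((4 7 9 8 6 5))^8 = (4 9 6)(5 7 8)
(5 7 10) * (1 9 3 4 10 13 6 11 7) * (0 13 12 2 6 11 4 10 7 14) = (0 13 11 14)(1 9 3 10 5)(2 6 4 7 12) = [13, 9, 6, 10, 7, 1, 4, 12, 8, 3, 5, 14, 2, 11, 0]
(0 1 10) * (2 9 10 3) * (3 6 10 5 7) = (0 1 6 10)(2 9 5 7 3) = [1, 6, 9, 2, 4, 7, 10, 3, 8, 5, 0]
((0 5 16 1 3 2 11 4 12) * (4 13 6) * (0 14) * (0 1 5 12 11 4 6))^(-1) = (0 13 11 4 2 3 1 14 12)(5 16)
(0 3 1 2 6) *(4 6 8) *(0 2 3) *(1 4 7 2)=(1 3 4 6)(2 8 7)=[0, 3, 8, 4, 6, 5, 1, 2, 7]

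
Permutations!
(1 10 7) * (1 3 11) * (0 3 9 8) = (0 3 11 1 10 7 9 8) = [3, 10, 2, 11, 4, 5, 6, 9, 0, 8, 7, 1]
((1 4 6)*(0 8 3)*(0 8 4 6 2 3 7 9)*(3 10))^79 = (0 9 7 8 3 10 2 4)(1 6)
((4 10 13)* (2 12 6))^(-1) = ((2 12 6)(4 10 13))^(-1) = (2 6 12)(4 13 10)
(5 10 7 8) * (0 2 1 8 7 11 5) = (0 2 1 8)(5 10 11) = [2, 8, 1, 3, 4, 10, 6, 7, 0, 9, 11, 5]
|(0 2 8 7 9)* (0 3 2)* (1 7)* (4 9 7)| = |(1 4 9 3 2 8)| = 6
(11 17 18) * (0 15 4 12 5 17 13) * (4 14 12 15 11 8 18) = (0 11 13)(4 15 14 12 5 17)(8 18) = [11, 1, 2, 3, 15, 17, 6, 7, 18, 9, 10, 13, 5, 0, 12, 14, 16, 4, 8]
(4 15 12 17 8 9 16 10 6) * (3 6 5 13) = (3 6 4 15 12 17 8 9 16 10 5 13) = [0, 1, 2, 6, 15, 13, 4, 7, 9, 16, 5, 11, 17, 3, 14, 12, 10, 8]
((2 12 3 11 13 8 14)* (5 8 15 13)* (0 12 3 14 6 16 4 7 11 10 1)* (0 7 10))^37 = (0 14 3 12 2)(1 7 11 5 8 6 16 4 10)(13 15) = ((0 12 14 2 3)(1 7 11 5 8 6 16 4 10)(13 15))^37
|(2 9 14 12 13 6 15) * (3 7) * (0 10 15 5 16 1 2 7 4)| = |(0 10 15 7 3 4)(1 2 9 14 12 13 6 5 16)| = 18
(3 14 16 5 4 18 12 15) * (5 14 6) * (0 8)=(0 8)(3 6 5 4 18 12 15)(14 16)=[8, 1, 2, 6, 18, 4, 5, 7, 0, 9, 10, 11, 15, 13, 16, 3, 14, 17, 12]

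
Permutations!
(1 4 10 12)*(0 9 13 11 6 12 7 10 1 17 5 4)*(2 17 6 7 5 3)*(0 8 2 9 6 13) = (0 6 12 13 11 7 10 5 4 1 8 2 17 3 9) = [6, 8, 17, 9, 1, 4, 12, 10, 2, 0, 5, 7, 13, 11, 14, 15, 16, 3]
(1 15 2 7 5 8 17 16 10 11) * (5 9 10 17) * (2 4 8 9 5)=(1 15 4 8 2 7 5 9 10 11)(16 17)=[0, 15, 7, 3, 8, 9, 6, 5, 2, 10, 11, 1, 12, 13, 14, 4, 17, 16]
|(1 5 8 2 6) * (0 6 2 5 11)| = 4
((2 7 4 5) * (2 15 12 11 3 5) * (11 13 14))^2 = ((2 7 4)(3 5 15 12 13 14 11))^2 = (2 4 7)(3 15 13 11 5 12 14)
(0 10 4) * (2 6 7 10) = (0 2 6 7 10 4) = [2, 1, 6, 3, 0, 5, 7, 10, 8, 9, 4]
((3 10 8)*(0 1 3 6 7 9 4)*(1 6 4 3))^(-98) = ((0 6 7 9 3 10 8 4))^(-98) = (0 8 3 7)(4 10 9 6)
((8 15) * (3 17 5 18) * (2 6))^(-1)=(2 6)(3 18 5 17)(8 15)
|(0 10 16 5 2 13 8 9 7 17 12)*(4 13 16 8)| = |(0 10 8 9 7 17 12)(2 16 5)(4 13)| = 42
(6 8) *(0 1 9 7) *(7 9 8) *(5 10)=[1, 8, 2, 3, 4, 10, 7, 0, 6, 9, 5]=(0 1 8 6 7)(5 10)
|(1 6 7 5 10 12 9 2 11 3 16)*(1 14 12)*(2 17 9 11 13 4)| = |(1 6 7 5 10)(2 13 4)(3 16 14 12 11)(9 17)| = 30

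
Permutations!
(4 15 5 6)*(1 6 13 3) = (1 6 4 15 5 13 3) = [0, 6, 2, 1, 15, 13, 4, 7, 8, 9, 10, 11, 12, 3, 14, 5]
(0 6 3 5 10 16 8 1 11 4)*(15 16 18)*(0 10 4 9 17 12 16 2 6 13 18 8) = (0 13 18 15 2 6 3 5 4 10 8 1 11 9 17 12 16) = [13, 11, 6, 5, 10, 4, 3, 7, 1, 17, 8, 9, 16, 18, 14, 2, 0, 12, 15]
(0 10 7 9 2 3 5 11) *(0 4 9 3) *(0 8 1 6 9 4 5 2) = (0 10 7 3 2 8 1 6 9)(5 11) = [10, 6, 8, 2, 4, 11, 9, 3, 1, 0, 7, 5]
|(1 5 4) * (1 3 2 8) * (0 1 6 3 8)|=8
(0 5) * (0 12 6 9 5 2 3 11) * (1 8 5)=(0 2 3 11)(1 8 5 12 6 9)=[2, 8, 3, 11, 4, 12, 9, 7, 5, 1, 10, 0, 6]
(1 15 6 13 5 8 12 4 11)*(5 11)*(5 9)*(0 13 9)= (0 13 11 1 15 6 9 5 8 12 4)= [13, 15, 2, 3, 0, 8, 9, 7, 12, 5, 10, 1, 4, 11, 14, 6]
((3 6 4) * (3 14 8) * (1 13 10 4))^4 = (1 14)(3 10)(4 6)(8 13)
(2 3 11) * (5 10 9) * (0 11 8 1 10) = (0 11 2 3 8 1 10 9 5) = [11, 10, 3, 8, 4, 0, 6, 7, 1, 5, 9, 2]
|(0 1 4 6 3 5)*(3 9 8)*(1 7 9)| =|(0 7 9 8 3 5)(1 4 6)| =6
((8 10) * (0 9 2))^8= ((0 9 2)(8 10))^8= (10)(0 2 9)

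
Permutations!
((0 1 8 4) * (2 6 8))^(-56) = (0 8 2)(1 4 6)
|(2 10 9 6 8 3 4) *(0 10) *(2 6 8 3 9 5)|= 12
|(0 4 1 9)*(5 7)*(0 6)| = |(0 4 1 9 6)(5 7)| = 10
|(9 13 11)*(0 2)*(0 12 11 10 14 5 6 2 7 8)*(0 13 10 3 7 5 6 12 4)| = 20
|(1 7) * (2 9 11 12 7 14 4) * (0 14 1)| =8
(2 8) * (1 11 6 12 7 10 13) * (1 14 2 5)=[0, 11, 8, 3, 4, 1, 12, 10, 5, 9, 13, 6, 7, 14, 2]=(1 11 6 12 7 10 13 14 2 8 5)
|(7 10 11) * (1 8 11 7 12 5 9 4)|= 14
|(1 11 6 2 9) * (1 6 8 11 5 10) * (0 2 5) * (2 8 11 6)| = 6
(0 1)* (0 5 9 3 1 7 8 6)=[7, 5, 2, 1, 4, 9, 0, 8, 6, 3]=(0 7 8 6)(1 5 9 3)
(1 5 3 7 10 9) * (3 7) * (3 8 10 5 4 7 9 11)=(1 4 7 5 9)(3 8 10 11)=[0, 4, 2, 8, 7, 9, 6, 5, 10, 1, 11, 3]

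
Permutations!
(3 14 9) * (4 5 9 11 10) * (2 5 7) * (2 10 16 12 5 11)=(2 11 16 12 5 9 3 14)(4 7 10)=[0, 1, 11, 14, 7, 9, 6, 10, 8, 3, 4, 16, 5, 13, 2, 15, 12]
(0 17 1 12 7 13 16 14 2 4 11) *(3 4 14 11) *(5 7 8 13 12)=(0 17 1 5 7 12 8 13 16 11)(2 14)(3 4)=[17, 5, 14, 4, 3, 7, 6, 12, 13, 9, 10, 0, 8, 16, 2, 15, 11, 1]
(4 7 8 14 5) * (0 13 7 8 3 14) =(0 13 7 3 14 5 4 8) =[13, 1, 2, 14, 8, 4, 6, 3, 0, 9, 10, 11, 12, 7, 5]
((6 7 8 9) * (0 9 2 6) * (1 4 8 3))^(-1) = (0 9)(1 3 7 6 2 8 4)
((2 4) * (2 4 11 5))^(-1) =(2 5 11)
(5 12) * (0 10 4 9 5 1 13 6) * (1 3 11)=(0 10 4 9 5 12 3 11 1 13 6)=[10, 13, 2, 11, 9, 12, 0, 7, 8, 5, 4, 1, 3, 6]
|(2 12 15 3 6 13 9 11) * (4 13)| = 9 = |(2 12 15 3 6 4 13 9 11)|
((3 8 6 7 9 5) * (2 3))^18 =((2 3 8 6 7 9 5))^18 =(2 7 3 9 8 5 6)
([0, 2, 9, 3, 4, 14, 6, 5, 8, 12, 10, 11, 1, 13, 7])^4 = [0, 1, 2, 3, 4, 14, 6, 5, 8, 9, 10, 11, 12, 13, 7]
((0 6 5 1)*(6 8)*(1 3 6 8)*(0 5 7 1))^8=((8)(1 5 3 6 7))^8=(8)(1 6 5 7 3)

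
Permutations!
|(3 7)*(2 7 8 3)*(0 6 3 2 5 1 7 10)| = 6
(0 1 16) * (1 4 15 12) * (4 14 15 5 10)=(0 14 15 12 1 16)(4 5 10)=[14, 16, 2, 3, 5, 10, 6, 7, 8, 9, 4, 11, 1, 13, 15, 12, 0]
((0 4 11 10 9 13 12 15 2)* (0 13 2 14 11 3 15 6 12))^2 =(0 3 14 10 2)(4 15 11 9 13)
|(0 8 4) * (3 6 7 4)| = 6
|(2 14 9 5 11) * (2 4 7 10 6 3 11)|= |(2 14 9 5)(3 11 4 7 10 6)|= 12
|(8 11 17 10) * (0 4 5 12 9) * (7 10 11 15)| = |(0 4 5 12 9)(7 10 8 15)(11 17)| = 20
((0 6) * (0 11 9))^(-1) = ((0 6 11 9))^(-1) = (0 9 11 6)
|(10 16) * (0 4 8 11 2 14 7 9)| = |(0 4 8 11 2 14 7 9)(10 16)| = 8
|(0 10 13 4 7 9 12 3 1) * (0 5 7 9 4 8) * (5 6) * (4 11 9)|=8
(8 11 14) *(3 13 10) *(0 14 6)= (0 14 8 11 6)(3 13 10)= [14, 1, 2, 13, 4, 5, 0, 7, 11, 9, 3, 6, 12, 10, 8]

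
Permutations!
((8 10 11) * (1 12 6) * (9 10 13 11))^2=((1 12 6)(8 13 11)(9 10))^2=(1 6 12)(8 11 13)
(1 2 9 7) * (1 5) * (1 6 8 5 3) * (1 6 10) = (1 2 9 7 3 6 8 5 10) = [0, 2, 9, 6, 4, 10, 8, 3, 5, 7, 1]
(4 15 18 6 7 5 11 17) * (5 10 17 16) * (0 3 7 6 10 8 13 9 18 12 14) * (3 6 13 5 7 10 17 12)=[6, 1, 2, 10, 15, 11, 13, 8, 5, 18, 12, 16, 14, 9, 0, 3, 7, 4, 17]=(0 6 13 9 18 17 4 15 3 10 12 14)(5 11 16 7 8)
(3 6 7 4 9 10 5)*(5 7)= (3 6 5)(4 9 10 7)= [0, 1, 2, 6, 9, 3, 5, 4, 8, 10, 7]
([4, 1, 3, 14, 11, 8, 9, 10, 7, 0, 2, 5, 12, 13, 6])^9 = (0 14 10 5)(2 8 4 6)(3 7 11 9)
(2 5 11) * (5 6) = (2 6 5 11) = [0, 1, 6, 3, 4, 11, 5, 7, 8, 9, 10, 2]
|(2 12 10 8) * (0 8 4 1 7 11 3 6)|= 11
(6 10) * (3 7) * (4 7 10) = (3 10 6 4 7) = [0, 1, 2, 10, 7, 5, 4, 3, 8, 9, 6]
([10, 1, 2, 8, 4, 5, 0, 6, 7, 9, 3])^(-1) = [6, 1, 2, 10, 4, 5, 7, 8, 3, 9, 0]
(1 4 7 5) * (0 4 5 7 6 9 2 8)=(0 4 6 9 2 8)(1 5)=[4, 5, 8, 3, 6, 1, 9, 7, 0, 2]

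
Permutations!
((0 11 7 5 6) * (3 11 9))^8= ((0 9 3 11 7 5 6))^8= (0 9 3 11 7 5 6)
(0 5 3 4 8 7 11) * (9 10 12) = (0 5 3 4 8 7 11)(9 10 12) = [5, 1, 2, 4, 8, 3, 6, 11, 7, 10, 12, 0, 9]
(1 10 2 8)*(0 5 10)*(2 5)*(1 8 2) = (0 1)(5 10) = [1, 0, 2, 3, 4, 10, 6, 7, 8, 9, 5]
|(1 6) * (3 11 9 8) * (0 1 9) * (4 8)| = 8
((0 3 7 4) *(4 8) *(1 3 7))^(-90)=(0 8)(4 7)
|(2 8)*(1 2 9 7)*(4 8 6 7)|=|(1 2 6 7)(4 8 9)|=12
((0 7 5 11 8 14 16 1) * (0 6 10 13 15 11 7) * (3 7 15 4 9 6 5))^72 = ((1 5 15 11 8 14 16)(3 7)(4 9 6 10 13))^72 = (1 15 8 16 5 11 14)(4 6 13 9 10)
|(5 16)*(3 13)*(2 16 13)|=|(2 16 5 13 3)|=5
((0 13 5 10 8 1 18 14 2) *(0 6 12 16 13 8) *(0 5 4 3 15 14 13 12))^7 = (0 15 18 6 3 1 2 4 8 14 13)(5 10)(12 16)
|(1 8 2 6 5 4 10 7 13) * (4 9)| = 10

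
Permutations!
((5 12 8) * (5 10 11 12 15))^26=((5 15)(8 10 11 12))^26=(15)(8 11)(10 12)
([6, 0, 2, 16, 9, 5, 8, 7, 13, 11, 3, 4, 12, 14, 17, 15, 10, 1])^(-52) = (0 14 6 17 8 1 13)(3 10 16)(4 11 9)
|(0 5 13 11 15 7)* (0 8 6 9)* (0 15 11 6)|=8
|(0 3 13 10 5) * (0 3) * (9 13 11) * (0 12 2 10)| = |(0 12 2 10 5 3 11 9 13)| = 9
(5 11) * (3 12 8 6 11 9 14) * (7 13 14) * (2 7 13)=(2 7)(3 12 8 6 11 5 9 13 14)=[0, 1, 7, 12, 4, 9, 11, 2, 6, 13, 10, 5, 8, 14, 3]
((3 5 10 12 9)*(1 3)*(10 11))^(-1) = ((1 3 5 11 10 12 9))^(-1) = (1 9 12 10 11 5 3)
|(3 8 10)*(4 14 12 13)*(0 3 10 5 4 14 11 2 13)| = 10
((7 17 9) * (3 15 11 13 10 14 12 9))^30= (17)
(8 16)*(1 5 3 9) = [0, 5, 2, 9, 4, 3, 6, 7, 16, 1, 10, 11, 12, 13, 14, 15, 8] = (1 5 3 9)(8 16)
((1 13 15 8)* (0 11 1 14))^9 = (0 1 15 14 11 13 8)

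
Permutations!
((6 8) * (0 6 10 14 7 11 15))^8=(15)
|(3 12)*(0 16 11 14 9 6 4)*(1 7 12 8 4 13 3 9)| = 13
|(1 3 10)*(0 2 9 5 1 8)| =|(0 2 9 5 1 3 10 8)| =8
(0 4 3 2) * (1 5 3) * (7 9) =(0 4 1 5 3 2)(7 9) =[4, 5, 0, 2, 1, 3, 6, 9, 8, 7]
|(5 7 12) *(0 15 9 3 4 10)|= 6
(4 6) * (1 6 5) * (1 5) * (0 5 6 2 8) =(0 5 6 4 1 2 8) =[5, 2, 8, 3, 1, 6, 4, 7, 0]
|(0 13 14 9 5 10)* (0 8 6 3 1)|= 10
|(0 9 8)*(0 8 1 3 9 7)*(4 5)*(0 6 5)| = 15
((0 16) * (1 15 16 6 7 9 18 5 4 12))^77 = ((0 6 7 9 18 5 4 12 1 15 16))^77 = (18)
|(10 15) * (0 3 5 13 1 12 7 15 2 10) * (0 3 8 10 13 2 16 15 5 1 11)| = |(0 8 10 16 15 3 1 12 7 5 2 13 11)| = 13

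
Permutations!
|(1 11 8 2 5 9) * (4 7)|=6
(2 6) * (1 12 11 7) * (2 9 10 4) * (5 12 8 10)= (1 8 10 4 2 6 9 5 12 11 7)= [0, 8, 6, 3, 2, 12, 9, 1, 10, 5, 4, 7, 11]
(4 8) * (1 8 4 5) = (1 8 5) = [0, 8, 2, 3, 4, 1, 6, 7, 5]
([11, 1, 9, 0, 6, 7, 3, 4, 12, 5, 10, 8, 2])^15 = (0 2 4 11 9 6 8 5 3 12 7)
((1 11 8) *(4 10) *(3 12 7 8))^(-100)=((1 11 3 12 7 8)(4 10))^(-100)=(1 3 7)(8 11 12)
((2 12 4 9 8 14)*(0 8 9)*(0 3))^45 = ((0 8 14 2 12 4 3))^45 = (0 2 3 14 4 8 12)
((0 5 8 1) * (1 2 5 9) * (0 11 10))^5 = ((0 9 1 11 10)(2 5 8))^5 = (11)(2 8 5)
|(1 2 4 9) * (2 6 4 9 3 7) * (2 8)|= 8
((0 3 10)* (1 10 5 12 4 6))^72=(12)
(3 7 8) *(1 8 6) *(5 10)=(1 8 3 7 6)(5 10)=[0, 8, 2, 7, 4, 10, 1, 6, 3, 9, 5]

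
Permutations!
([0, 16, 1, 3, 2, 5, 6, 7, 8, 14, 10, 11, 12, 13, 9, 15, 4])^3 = [0, 2, 4, 3, 16, 5, 6, 7, 8, 14, 10, 11, 12, 13, 9, 15, 1]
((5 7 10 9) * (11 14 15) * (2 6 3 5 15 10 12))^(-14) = (2 7 3)(5 6 12)(9 15 11 14 10)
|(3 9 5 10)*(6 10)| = 5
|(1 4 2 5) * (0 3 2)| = 6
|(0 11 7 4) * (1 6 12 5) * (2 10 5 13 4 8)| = |(0 11 7 8 2 10 5 1 6 12 13 4)| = 12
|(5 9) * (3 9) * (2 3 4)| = 5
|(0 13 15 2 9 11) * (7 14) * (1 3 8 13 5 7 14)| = |(0 5 7 1 3 8 13 15 2 9 11)| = 11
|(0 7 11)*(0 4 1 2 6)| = 7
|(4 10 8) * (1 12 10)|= |(1 12 10 8 4)|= 5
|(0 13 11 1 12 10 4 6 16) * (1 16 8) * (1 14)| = |(0 13 11 16)(1 12 10 4 6 8 14)| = 28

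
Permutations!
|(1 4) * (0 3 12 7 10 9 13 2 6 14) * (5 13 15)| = |(0 3 12 7 10 9 15 5 13 2 6 14)(1 4)| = 12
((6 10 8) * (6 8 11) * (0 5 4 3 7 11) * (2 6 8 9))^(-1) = (0 10 6 2 9 8 11 7 3 4 5) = ((0 5 4 3 7 11 8 9 2 6 10))^(-1)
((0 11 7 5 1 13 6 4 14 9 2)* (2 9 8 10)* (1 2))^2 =((0 11 7 5 2)(1 13 6 4 14 8 10))^2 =(0 7 2 11 5)(1 6 14 10 13 4 8)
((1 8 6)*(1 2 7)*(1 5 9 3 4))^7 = ((1 8 6 2 7 5 9 3 4))^7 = (1 3 5 2 8 4 9 7 6)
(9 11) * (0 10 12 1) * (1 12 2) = (12)(0 10 2 1)(9 11) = [10, 0, 1, 3, 4, 5, 6, 7, 8, 11, 2, 9, 12]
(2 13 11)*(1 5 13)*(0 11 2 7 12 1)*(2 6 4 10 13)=[11, 5, 0, 3, 10, 2, 4, 12, 8, 9, 13, 7, 1, 6]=(0 11 7 12 1 5 2)(4 10 13 6)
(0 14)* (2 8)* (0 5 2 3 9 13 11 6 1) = (0 14 5 2 8 3 9 13 11 6 1) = [14, 0, 8, 9, 4, 2, 1, 7, 3, 13, 10, 6, 12, 11, 5]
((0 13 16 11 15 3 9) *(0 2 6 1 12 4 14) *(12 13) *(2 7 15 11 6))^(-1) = (0 14 4 12)(1 6 16 13)(3 15 7 9)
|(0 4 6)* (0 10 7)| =|(0 4 6 10 7)| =5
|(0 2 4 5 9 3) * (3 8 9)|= |(0 2 4 5 3)(8 9)|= 10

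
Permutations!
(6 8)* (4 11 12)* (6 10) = (4 11 12)(6 8 10) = [0, 1, 2, 3, 11, 5, 8, 7, 10, 9, 6, 12, 4]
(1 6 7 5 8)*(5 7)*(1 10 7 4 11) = (1 6 5 8 10 7 4 11) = [0, 6, 2, 3, 11, 8, 5, 4, 10, 9, 7, 1]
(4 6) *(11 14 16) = (4 6)(11 14 16) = [0, 1, 2, 3, 6, 5, 4, 7, 8, 9, 10, 14, 12, 13, 16, 15, 11]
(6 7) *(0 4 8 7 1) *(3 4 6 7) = [6, 0, 2, 4, 8, 5, 1, 7, 3] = (0 6 1)(3 4 8)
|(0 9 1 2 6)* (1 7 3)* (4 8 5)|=21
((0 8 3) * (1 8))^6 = (0 8)(1 3) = ((0 1 8 3))^6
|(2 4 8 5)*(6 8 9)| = |(2 4 9 6 8 5)| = 6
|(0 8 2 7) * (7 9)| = 5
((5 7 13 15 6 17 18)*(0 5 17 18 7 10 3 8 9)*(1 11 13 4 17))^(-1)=(0 9 8 3 10 5)(1 18 6 15 13 11)(4 7 17)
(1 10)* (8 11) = (1 10)(8 11) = [0, 10, 2, 3, 4, 5, 6, 7, 11, 9, 1, 8]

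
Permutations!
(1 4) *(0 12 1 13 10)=(0 12 1 4 13 10)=[12, 4, 2, 3, 13, 5, 6, 7, 8, 9, 0, 11, 1, 10]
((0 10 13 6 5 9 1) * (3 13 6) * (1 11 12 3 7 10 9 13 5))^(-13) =(0 6 7 5 12 9 1 10 13 3 11)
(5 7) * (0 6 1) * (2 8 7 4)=(0 6 1)(2 8 7 5 4)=[6, 0, 8, 3, 2, 4, 1, 5, 7]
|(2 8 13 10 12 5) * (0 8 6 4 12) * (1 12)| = 12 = |(0 8 13 10)(1 12 5 2 6 4)|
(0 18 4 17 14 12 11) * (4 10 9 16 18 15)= (0 15 4 17 14 12 11)(9 16 18 10)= [15, 1, 2, 3, 17, 5, 6, 7, 8, 16, 9, 0, 11, 13, 12, 4, 18, 14, 10]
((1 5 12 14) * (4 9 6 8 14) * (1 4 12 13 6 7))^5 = ((1 5 13 6 8 14 4 9 7))^5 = (1 14 5 4 13 9 6 7 8)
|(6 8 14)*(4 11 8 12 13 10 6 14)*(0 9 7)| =12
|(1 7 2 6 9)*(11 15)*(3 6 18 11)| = |(1 7 2 18 11 15 3 6 9)| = 9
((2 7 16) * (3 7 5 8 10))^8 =(2 5 8 10 3 7 16)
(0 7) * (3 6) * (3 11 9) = (0 7)(3 6 11 9) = [7, 1, 2, 6, 4, 5, 11, 0, 8, 3, 10, 9]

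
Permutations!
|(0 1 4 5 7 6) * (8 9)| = |(0 1 4 5 7 6)(8 9)| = 6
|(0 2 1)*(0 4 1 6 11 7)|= |(0 2 6 11 7)(1 4)|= 10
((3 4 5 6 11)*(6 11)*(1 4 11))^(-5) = ((1 4 5)(3 11))^(-5) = (1 4 5)(3 11)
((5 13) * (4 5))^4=((4 5 13))^4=(4 5 13)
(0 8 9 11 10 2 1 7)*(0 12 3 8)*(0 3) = (0 3 8 9 11 10 2 1 7 12) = [3, 7, 1, 8, 4, 5, 6, 12, 9, 11, 2, 10, 0]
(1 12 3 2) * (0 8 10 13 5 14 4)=(0 8 10 13 5 14 4)(1 12 3 2)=[8, 12, 1, 2, 0, 14, 6, 7, 10, 9, 13, 11, 3, 5, 4]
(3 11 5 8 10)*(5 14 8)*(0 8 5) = [8, 1, 2, 11, 4, 0, 6, 7, 10, 9, 3, 14, 12, 13, 5] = (0 8 10 3 11 14 5)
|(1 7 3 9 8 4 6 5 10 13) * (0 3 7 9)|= 8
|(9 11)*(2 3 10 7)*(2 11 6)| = |(2 3 10 7 11 9 6)| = 7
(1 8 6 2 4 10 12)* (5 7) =(1 8 6 2 4 10 12)(5 7) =[0, 8, 4, 3, 10, 7, 2, 5, 6, 9, 12, 11, 1]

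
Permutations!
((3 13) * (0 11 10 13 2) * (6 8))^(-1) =(0 2 3 13 10 11)(6 8)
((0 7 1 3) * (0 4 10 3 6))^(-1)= ((0 7 1 6)(3 4 10))^(-1)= (0 6 1 7)(3 10 4)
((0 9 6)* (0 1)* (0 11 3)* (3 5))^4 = (0 11 9 5 6 3 1)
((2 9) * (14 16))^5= ((2 9)(14 16))^5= (2 9)(14 16)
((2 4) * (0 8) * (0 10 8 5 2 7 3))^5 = ((0 5 2 4 7 3)(8 10))^5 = (0 3 7 4 2 5)(8 10)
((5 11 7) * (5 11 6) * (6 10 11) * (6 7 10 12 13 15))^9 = ((5 12 13 15 6)(10 11))^9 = (5 6 15 13 12)(10 11)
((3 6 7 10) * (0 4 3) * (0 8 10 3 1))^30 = (10) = ((0 4 1)(3 6 7)(8 10))^30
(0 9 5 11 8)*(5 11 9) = (0 5 9 11 8) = [5, 1, 2, 3, 4, 9, 6, 7, 0, 11, 10, 8]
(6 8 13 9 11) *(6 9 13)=(13)(6 8)(9 11)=[0, 1, 2, 3, 4, 5, 8, 7, 6, 11, 10, 9, 12, 13]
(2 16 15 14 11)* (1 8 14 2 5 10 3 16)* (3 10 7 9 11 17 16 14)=[0, 8, 1, 14, 4, 7, 6, 9, 3, 11, 10, 5, 12, 13, 17, 2, 15, 16]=(1 8 3 14 17 16 15 2)(5 7 9 11)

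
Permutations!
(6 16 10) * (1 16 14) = [0, 16, 2, 3, 4, 5, 14, 7, 8, 9, 6, 11, 12, 13, 1, 15, 10] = (1 16 10 6 14)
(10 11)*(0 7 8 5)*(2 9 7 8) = (0 8 5)(2 9 7)(10 11) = [8, 1, 9, 3, 4, 0, 6, 2, 5, 7, 11, 10]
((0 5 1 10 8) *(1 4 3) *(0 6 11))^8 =((0 5 4 3 1 10 8 6 11))^8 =(0 11 6 8 10 1 3 4 5)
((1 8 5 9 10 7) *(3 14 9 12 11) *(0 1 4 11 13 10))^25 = (0 9 14 3 11 4 7 10 13 12 5 8 1)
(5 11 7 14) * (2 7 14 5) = (2 7 5 11 14) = [0, 1, 7, 3, 4, 11, 6, 5, 8, 9, 10, 14, 12, 13, 2]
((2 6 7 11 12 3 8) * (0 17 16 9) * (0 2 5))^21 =((0 17 16 9 2 6 7 11 12 3 8 5))^21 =(0 3 7 9)(2 17 8 11)(5 12 6 16)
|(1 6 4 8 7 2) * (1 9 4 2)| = 7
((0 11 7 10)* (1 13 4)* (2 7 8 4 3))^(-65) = ((0 11 8 4 1 13 3 2 7 10))^(-65) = (0 13)(1 10)(2 8)(3 11)(4 7)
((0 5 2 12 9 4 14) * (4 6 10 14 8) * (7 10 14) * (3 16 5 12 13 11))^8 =((0 12 9 6 14)(2 13 11 3 16 5)(4 8)(7 10))^8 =(0 6 12 14 9)(2 11 16)(3 5 13)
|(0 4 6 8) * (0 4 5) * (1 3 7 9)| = 12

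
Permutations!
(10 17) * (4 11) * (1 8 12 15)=(1 8 12 15)(4 11)(10 17)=[0, 8, 2, 3, 11, 5, 6, 7, 12, 9, 17, 4, 15, 13, 14, 1, 16, 10]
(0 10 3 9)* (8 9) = (0 10 3 8 9) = [10, 1, 2, 8, 4, 5, 6, 7, 9, 0, 3]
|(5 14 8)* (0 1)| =6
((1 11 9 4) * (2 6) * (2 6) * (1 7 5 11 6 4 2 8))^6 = ((1 6 4 7 5 11 9 2 8))^6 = (1 9 7)(2 5 6)(4 8 11)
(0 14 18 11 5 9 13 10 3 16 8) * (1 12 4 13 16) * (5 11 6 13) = [14, 12, 2, 1, 5, 9, 13, 7, 0, 16, 3, 11, 4, 10, 18, 15, 8, 17, 6] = (0 14 18 6 13 10 3 1 12 4 5 9 16 8)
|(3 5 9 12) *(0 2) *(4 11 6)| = |(0 2)(3 5 9 12)(4 11 6)| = 12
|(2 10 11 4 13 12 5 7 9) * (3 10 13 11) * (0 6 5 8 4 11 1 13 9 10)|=30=|(0 6 5 7 10 3)(1 13 12 8 4)(2 9)|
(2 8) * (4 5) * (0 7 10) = (0 7 10)(2 8)(4 5) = [7, 1, 8, 3, 5, 4, 6, 10, 2, 9, 0]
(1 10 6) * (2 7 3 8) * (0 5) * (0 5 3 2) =(0 3 8)(1 10 6)(2 7) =[3, 10, 7, 8, 4, 5, 1, 2, 0, 9, 6]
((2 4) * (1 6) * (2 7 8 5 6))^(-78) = ((1 2 4 7 8 5 6))^(-78) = (1 6 5 8 7 4 2)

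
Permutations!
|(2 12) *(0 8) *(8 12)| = 4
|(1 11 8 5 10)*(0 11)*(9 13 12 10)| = 9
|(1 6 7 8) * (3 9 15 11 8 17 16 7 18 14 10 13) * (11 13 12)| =|(1 6 18 14 10 12 11 8)(3 9 15 13)(7 17 16)| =24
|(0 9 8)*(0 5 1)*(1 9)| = 6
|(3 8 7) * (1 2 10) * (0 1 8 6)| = |(0 1 2 10 8 7 3 6)| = 8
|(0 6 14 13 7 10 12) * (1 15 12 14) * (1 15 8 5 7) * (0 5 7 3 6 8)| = 35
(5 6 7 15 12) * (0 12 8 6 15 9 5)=(0 12)(5 15 8 6 7 9)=[12, 1, 2, 3, 4, 15, 7, 9, 6, 5, 10, 11, 0, 13, 14, 8]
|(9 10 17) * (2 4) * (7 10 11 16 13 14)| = |(2 4)(7 10 17 9 11 16 13 14)| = 8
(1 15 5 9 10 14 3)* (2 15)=(1 2 15 5 9 10 14 3)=[0, 2, 15, 1, 4, 9, 6, 7, 8, 10, 14, 11, 12, 13, 3, 5]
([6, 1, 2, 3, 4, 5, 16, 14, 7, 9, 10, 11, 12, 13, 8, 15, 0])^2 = [16, 1, 2, 3, 4, 5, 0, 8, 14, 9, 10, 11, 12, 13, 7, 15, 6]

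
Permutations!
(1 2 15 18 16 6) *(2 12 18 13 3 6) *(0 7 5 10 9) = [7, 12, 15, 6, 4, 10, 1, 5, 8, 0, 9, 11, 18, 3, 14, 13, 2, 17, 16] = (0 7 5 10 9)(1 12 18 16 2 15 13 3 6)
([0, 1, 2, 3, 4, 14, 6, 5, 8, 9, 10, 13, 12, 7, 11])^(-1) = [0, 1, 2, 3, 4, 7, 6, 13, 8, 9, 10, 14, 12, 11, 5]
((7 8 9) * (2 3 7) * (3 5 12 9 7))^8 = (12)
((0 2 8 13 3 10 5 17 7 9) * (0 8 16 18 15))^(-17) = ((0 2 16 18 15)(3 10 5 17 7 9 8 13))^(-17) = (0 18 2 15 16)(3 13 8 9 7 17 5 10)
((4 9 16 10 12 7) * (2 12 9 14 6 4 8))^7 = ((2 12 7 8)(4 14 6)(9 16 10))^7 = (2 8 7 12)(4 14 6)(9 16 10)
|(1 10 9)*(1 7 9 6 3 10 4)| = |(1 4)(3 10 6)(7 9)| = 6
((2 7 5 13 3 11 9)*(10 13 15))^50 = ((2 7 5 15 10 13 3 11 9))^50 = (2 13 7 3 5 11 15 9 10)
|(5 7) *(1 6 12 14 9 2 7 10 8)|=10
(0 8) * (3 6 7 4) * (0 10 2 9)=(0 8 10 2 9)(3 6 7 4)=[8, 1, 9, 6, 3, 5, 7, 4, 10, 0, 2]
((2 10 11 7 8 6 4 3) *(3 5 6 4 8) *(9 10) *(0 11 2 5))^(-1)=((0 11 7 3 5 6 8 4)(2 9 10))^(-1)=(0 4 8 6 5 3 7 11)(2 10 9)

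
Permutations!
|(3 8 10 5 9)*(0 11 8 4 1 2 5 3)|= 10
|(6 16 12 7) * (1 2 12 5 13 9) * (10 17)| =18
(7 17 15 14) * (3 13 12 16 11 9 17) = (3 13 12 16 11 9 17 15 14 7) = [0, 1, 2, 13, 4, 5, 6, 3, 8, 17, 10, 9, 16, 12, 7, 14, 11, 15]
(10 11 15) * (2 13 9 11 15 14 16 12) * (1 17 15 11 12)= (1 17 15 10 11 14 16)(2 13 9 12)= [0, 17, 13, 3, 4, 5, 6, 7, 8, 12, 11, 14, 2, 9, 16, 10, 1, 15]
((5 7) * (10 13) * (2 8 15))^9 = (15)(5 7)(10 13)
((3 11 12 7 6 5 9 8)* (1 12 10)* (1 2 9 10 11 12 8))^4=((1 8 3 12 7 6 5 10 2 9))^4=(1 7 2 3 5)(6 9 12 10 8)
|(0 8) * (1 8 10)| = 4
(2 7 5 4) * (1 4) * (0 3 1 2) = (0 3 1 4)(2 7 5) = [3, 4, 7, 1, 0, 2, 6, 5]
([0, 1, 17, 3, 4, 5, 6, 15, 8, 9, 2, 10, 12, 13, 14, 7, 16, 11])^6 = [0, 1, 11, 3, 4, 5, 6, 7, 8, 9, 17, 2, 12, 13, 14, 15, 16, 10]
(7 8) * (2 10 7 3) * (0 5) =(0 5)(2 10 7 8 3) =[5, 1, 10, 2, 4, 0, 6, 8, 3, 9, 7]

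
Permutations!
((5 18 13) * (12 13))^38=(5 12)(13 18)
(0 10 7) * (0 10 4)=[4, 1, 2, 3, 0, 5, 6, 10, 8, 9, 7]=(0 4)(7 10)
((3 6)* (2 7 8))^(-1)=(2 8 7)(3 6)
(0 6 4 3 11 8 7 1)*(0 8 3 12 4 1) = (0 6 1 8 7)(3 11)(4 12) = [6, 8, 2, 11, 12, 5, 1, 0, 7, 9, 10, 3, 4]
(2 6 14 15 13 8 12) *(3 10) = (2 6 14 15 13 8 12)(3 10) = [0, 1, 6, 10, 4, 5, 14, 7, 12, 9, 3, 11, 2, 8, 15, 13]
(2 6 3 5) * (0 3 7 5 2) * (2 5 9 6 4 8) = (0 3 5)(2 4 8)(6 7 9) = [3, 1, 4, 5, 8, 0, 7, 9, 2, 6]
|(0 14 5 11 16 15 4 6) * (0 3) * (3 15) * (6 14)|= |(0 6 15 4 14 5 11 16 3)|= 9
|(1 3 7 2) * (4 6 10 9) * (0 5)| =4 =|(0 5)(1 3 7 2)(4 6 10 9)|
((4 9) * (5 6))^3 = (4 9)(5 6)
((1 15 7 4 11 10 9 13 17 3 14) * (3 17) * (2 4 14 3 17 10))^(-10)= (1 7)(2 11 4)(9 17)(10 13)(14 15)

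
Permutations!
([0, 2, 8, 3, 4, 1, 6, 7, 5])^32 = (8)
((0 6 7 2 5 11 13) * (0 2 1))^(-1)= ((0 6 7 1)(2 5 11 13))^(-1)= (0 1 7 6)(2 13 11 5)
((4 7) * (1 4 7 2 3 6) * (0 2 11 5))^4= ((0 2 3 6 1 4 11 5))^4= (0 1)(2 4)(3 11)(5 6)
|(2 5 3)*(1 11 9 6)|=12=|(1 11 9 6)(2 5 3)|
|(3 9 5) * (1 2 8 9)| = 6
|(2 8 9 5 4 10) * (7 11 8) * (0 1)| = 8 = |(0 1)(2 7 11 8 9 5 4 10)|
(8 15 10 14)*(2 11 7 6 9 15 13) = [0, 1, 11, 3, 4, 5, 9, 6, 13, 15, 14, 7, 12, 2, 8, 10] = (2 11 7 6 9 15 10 14 8 13)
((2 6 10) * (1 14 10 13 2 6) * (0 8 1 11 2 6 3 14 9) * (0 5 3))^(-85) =(0 9 14 8 5 10 1 3)(2 11)(6 13)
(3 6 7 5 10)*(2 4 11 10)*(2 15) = (2 4 11 10 3 6 7 5 15) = [0, 1, 4, 6, 11, 15, 7, 5, 8, 9, 3, 10, 12, 13, 14, 2]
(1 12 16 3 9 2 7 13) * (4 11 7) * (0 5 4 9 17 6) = [5, 12, 9, 17, 11, 4, 0, 13, 8, 2, 10, 7, 16, 1, 14, 15, 3, 6] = (0 5 4 11 7 13 1 12 16 3 17 6)(2 9)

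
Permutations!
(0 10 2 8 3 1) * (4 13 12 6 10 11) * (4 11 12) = [12, 0, 8, 1, 13, 5, 10, 7, 3, 9, 2, 11, 6, 4] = (0 12 6 10 2 8 3 1)(4 13)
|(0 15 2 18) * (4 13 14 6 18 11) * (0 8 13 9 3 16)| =40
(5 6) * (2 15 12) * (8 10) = (2 15 12)(5 6)(8 10) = [0, 1, 15, 3, 4, 6, 5, 7, 10, 9, 8, 11, 2, 13, 14, 12]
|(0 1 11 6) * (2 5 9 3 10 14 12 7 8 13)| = 20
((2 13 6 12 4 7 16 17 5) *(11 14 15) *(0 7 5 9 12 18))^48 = ((0 7 16 17 9 12 4 5 2 13 6 18)(11 14 15))^48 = (18)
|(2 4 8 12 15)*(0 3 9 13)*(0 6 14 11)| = 35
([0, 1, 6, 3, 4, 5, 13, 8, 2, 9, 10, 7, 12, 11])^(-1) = [0, 1, 8, 3, 4, 5, 2, 11, 7, 9, 10, 13, 12, 6]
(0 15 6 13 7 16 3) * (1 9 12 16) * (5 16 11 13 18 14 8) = (0 15 6 18 14 8 5 16 3)(1 9 12 11 13 7) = [15, 9, 2, 0, 4, 16, 18, 1, 5, 12, 10, 13, 11, 7, 8, 6, 3, 17, 14]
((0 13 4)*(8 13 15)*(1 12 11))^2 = (0 8 4 15 13)(1 11 12)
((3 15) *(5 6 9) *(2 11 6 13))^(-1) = ((2 11 6 9 5 13)(3 15))^(-1) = (2 13 5 9 6 11)(3 15)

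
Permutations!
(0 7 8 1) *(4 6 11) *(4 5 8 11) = (0 7 11 5 8 1)(4 6) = [7, 0, 2, 3, 6, 8, 4, 11, 1, 9, 10, 5]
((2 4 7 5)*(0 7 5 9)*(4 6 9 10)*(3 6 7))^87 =((0 3 6 9)(2 7 10 4 5))^87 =(0 9 6 3)(2 10 5 7 4)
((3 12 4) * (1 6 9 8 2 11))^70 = ((1 6 9 8 2 11)(3 12 4))^70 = (1 2 9)(3 12 4)(6 11 8)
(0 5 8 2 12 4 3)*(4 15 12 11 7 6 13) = (0 5 8 2 11 7 6 13 4 3)(12 15) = [5, 1, 11, 0, 3, 8, 13, 6, 2, 9, 10, 7, 15, 4, 14, 12]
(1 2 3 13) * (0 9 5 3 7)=(0 9 5 3 13 1 2 7)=[9, 2, 7, 13, 4, 3, 6, 0, 8, 5, 10, 11, 12, 1]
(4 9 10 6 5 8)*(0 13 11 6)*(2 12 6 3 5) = [13, 1, 12, 5, 9, 8, 2, 7, 4, 10, 0, 3, 6, 11] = (0 13 11 3 5 8 4 9 10)(2 12 6)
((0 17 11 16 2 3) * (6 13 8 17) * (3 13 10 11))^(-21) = (0 3 17 8 13 2 16 11 10 6)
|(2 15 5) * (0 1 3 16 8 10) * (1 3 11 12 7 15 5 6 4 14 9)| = 90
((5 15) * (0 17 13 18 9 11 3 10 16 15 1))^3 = (0 18 3 15)(1 13 11 16)(5 17 9 10)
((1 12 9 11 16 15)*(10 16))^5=(1 16 11 12 15 10 9)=((1 12 9 11 10 16 15))^5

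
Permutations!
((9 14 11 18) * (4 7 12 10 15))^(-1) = (4 15 10 12 7)(9 18 11 14) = ((4 7 12 10 15)(9 14 11 18))^(-1)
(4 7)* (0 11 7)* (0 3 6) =(0 11 7 4 3 6) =[11, 1, 2, 6, 3, 5, 0, 4, 8, 9, 10, 7]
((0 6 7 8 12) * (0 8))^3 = ((0 6 7)(8 12))^3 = (8 12)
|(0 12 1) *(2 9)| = |(0 12 1)(2 9)| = 6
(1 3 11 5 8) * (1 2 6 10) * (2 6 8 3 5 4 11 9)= [0, 5, 8, 9, 11, 3, 10, 7, 6, 2, 1, 4]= (1 5 3 9 2 8 6 10)(4 11)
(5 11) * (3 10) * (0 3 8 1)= [3, 0, 2, 10, 4, 11, 6, 7, 1, 9, 8, 5]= (0 3 10 8 1)(5 11)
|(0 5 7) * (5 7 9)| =|(0 7)(5 9)| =2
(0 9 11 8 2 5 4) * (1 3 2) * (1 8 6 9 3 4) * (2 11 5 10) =[3, 4, 10, 11, 0, 1, 9, 7, 8, 5, 2, 6] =(0 3 11 6 9 5 1 4)(2 10)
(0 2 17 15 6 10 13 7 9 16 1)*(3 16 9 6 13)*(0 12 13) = (0 2 17 15)(1 12 13 7 6 10 3 16) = [2, 12, 17, 16, 4, 5, 10, 6, 8, 9, 3, 11, 13, 7, 14, 0, 1, 15]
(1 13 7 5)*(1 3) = [0, 13, 2, 1, 4, 3, 6, 5, 8, 9, 10, 11, 12, 7] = (1 13 7 5 3)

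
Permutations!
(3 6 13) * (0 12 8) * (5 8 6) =(0 12 6 13 3 5 8) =[12, 1, 2, 5, 4, 8, 13, 7, 0, 9, 10, 11, 6, 3]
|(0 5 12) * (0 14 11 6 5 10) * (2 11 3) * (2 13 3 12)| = 4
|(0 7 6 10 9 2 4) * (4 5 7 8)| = |(0 8 4)(2 5 7 6 10 9)| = 6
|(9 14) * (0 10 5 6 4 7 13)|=|(0 10 5 6 4 7 13)(9 14)|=14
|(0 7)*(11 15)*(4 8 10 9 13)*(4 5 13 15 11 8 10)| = 10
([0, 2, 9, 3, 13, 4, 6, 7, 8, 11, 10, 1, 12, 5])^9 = (13)(1 2 9 11)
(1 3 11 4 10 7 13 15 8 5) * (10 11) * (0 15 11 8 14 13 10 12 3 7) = [15, 7, 2, 12, 8, 1, 6, 10, 5, 9, 0, 4, 3, 11, 13, 14] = (0 15 14 13 11 4 8 5 1 7 10)(3 12)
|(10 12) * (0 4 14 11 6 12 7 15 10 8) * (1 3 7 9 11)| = 13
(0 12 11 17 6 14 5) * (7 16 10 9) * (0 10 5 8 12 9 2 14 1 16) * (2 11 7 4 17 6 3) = (0 9 4 17 3 2 14 8 12 7)(1 16 5 10 11 6) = [9, 16, 14, 2, 17, 10, 1, 0, 12, 4, 11, 6, 7, 13, 8, 15, 5, 3]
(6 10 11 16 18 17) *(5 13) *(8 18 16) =(5 13)(6 10 11 8 18 17) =[0, 1, 2, 3, 4, 13, 10, 7, 18, 9, 11, 8, 12, 5, 14, 15, 16, 6, 17]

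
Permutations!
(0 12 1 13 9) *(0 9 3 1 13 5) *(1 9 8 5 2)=(0 12 13 3 9 8 5)(1 2)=[12, 2, 1, 9, 4, 0, 6, 7, 5, 8, 10, 11, 13, 3]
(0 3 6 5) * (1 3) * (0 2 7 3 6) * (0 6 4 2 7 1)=(1 4 2)(3 6 5 7)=[0, 4, 1, 6, 2, 7, 5, 3]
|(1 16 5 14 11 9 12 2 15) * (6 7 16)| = |(1 6 7 16 5 14 11 9 12 2 15)| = 11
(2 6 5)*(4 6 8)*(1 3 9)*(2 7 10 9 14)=(1 3 14 2 8 4 6 5 7 10 9)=[0, 3, 8, 14, 6, 7, 5, 10, 4, 1, 9, 11, 12, 13, 2]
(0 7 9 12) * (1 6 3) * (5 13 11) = (0 7 9 12)(1 6 3)(5 13 11) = [7, 6, 2, 1, 4, 13, 3, 9, 8, 12, 10, 5, 0, 11]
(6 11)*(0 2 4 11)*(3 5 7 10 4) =[2, 1, 3, 5, 11, 7, 0, 10, 8, 9, 4, 6] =(0 2 3 5 7 10 4 11 6)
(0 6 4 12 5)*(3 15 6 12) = (0 12 5)(3 15 6 4) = [12, 1, 2, 15, 3, 0, 4, 7, 8, 9, 10, 11, 5, 13, 14, 6]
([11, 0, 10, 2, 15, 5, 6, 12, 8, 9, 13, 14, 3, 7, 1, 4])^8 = (15)(2 13 12)(3 10 7)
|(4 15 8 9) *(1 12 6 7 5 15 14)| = |(1 12 6 7 5 15 8 9 4 14)| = 10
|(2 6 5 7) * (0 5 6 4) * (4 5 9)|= 3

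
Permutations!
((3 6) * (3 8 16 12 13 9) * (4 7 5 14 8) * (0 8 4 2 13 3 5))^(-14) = (0 7 4 14 5 9 13 2 6 3 12 16 8)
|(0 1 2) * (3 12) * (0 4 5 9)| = |(0 1 2 4 5 9)(3 12)| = 6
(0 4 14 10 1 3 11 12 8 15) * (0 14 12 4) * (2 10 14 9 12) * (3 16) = [0, 16, 10, 11, 2, 5, 6, 7, 15, 12, 1, 4, 8, 13, 14, 9, 3] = (1 16 3 11 4 2 10)(8 15 9 12)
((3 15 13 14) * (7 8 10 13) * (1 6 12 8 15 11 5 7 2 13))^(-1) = ((1 6 12 8 10)(2 13 14 3 11 5 7 15))^(-1) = (1 10 8 12 6)(2 15 7 5 11 3 14 13)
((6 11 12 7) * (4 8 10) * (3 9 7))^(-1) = ((3 9 7 6 11 12)(4 8 10))^(-1) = (3 12 11 6 7 9)(4 10 8)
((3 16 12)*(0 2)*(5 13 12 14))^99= (0 2)(3 5)(12 14)(13 16)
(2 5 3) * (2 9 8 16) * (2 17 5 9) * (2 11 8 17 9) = [0, 1, 2, 11, 4, 3, 6, 7, 16, 17, 10, 8, 12, 13, 14, 15, 9, 5] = (3 11 8 16 9 17 5)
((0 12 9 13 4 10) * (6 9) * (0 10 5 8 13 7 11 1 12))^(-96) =(13)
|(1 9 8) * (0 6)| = 6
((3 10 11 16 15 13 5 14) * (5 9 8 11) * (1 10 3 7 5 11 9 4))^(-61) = (1 11 15 4 10 16 13)(5 7 14)(8 9)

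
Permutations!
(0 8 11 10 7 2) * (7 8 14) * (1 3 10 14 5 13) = (0 5 13 1 3 10 8 11 14 7 2) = [5, 3, 0, 10, 4, 13, 6, 2, 11, 9, 8, 14, 12, 1, 7]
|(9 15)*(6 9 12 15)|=2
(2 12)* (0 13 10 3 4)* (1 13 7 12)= [7, 13, 1, 4, 0, 5, 6, 12, 8, 9, 3, 11, 2, 10]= (0 7 12 2 1 13 10 3 4)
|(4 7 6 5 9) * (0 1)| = 10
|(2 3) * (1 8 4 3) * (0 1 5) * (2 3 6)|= |(0 1 8 4 6 2 5)|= 7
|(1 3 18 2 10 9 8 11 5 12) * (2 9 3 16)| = 11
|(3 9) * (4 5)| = 2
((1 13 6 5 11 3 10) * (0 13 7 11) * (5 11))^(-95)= (0 3 5 11 7 6 1 13 10)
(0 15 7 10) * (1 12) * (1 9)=(0 15 7 10)(1 12 9)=[15, 12, 2, 3, 4, 5, 6, 10, 8, 1, 0, 11, 9, 13, 14, 7]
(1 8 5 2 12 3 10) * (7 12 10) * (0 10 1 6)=(0 10 6)(1 8 5 2)(3 7 12)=[10, 8, 1, 7, 4, 2, 0, 12, 5, 9, 6, 11, 3]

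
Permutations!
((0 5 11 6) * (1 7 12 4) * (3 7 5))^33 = (0 5 12)(1 7 6)(3 11 4)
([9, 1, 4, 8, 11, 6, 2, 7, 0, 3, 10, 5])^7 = [8, 1, 11, 9, 5, 2, 4, 7, 3, 0, 10, 6]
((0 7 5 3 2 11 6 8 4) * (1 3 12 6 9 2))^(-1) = ((0 7 5 12 6 8 4)(1 3)(2 11 9))^(-1) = (0 4 8 6 12 5 7)(1 3)(2 9 11)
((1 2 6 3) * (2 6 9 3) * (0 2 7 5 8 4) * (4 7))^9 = ((0 2 9 3 1 6 4)(5 8 7))^9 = (0 9 1 4 2 3 6)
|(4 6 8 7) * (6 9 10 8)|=5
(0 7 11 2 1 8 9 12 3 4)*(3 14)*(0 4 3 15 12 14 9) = (0 7 11 2 1 8)(9 14 15 12) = [7, 8, 1, 3, 4, 5, 6, 11, 0, 14, 10, 2, 9, 13, 15, 12]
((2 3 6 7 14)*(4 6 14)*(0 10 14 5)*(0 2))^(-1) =(0 14 10)(2 5 3)(4 7 6)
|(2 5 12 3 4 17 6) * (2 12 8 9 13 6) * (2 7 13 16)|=35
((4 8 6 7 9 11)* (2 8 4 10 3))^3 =((2 8 6 7 9 11 10 3))^3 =(2 7 10 8 9 3 6 11)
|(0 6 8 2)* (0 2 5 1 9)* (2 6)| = 7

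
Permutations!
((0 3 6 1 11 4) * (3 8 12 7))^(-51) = (0 7 1)(3 11 8)(4 12 6)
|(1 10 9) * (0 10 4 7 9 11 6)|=|(0 10 11 6)(1 4 7 9)|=4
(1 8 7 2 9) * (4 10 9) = (1 8 7 2 4 10 9) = [0, 8, 4, 3, 10, 5, 6, 2, 7, 1, 9]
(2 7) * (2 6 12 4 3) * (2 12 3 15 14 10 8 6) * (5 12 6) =[0, 1, 7, 6, 15, 12, 3, 2, 5, 9, 8, 11, 4, 13, 10, 14] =(2 7)(3 6)(4 15 14 10 8 5 12)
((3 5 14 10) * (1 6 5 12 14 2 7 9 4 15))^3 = (1 2 4 6 7 15 5 9)(3 10 14 12)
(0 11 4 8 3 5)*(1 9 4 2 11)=[1, 9, 11, 5, 8, 0, 6, 7, 3, 4, 10, 2]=(0 1 9 4 8 3 5)(2 11)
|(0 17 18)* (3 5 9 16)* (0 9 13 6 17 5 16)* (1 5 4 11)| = |(0 4 11 1 5 13 6 17 18 9)(3 16)| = 10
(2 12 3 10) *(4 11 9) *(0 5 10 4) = [5, 1, 12, 4, 11, 10, 6, 7, 8, 0, 2, 9, 3] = (0 5 10 2 12 3 4 11 9)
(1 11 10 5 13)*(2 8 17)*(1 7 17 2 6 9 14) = (1 11 10 5 13 7 17 6 9 14)(2 8) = [0, 11, 8, 3, 4, 13, 9, 17, 2, 14, 5, 10, 12, 7, 1, 15, 16, 6]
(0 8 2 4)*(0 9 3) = (0 8 2 4 9 3) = [8, 1, 4, 0, 9, 5, 6, 7, 2, 3]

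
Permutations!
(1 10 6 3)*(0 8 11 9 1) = (0 8 11 9 1 10 6 3) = [8, 10, 2, 0, 4, 5, 3, 7, 11, 1, 6, 9]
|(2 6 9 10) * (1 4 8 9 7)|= 8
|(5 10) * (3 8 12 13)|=4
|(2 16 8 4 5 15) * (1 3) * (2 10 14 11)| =|(1 3)(2 16 8 4 5 15 10 14 11)| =18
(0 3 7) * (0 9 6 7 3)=(6 7 9)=[0, 1, 2, 3, 4, 5, 7, 9, 8, 6]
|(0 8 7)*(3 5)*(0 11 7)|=2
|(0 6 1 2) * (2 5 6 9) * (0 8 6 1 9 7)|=4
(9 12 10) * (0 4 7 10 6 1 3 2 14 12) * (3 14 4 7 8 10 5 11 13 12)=(0 7 5 11 13 12 6 1 14 3 2 4 8 10 9)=[7, 14, 4, 2, 8, 11, 1, 5, 10, 0, 9, 13, 6, 12, 3]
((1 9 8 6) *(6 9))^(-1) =(1 6)(8 9)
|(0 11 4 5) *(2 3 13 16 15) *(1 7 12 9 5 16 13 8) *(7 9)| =22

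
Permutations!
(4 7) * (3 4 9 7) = (3 4)(7 9) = [0, 1, 2, 4, 3, 5, 6, 9, 8, 7]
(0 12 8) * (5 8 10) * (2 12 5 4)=[5, 1, 12, 3, 2, 8, 6, 7, 0, 9, 4, 11, 10]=(0 5 8)(2 12 10 4)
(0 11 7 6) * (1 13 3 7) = (0 11 1 13 3 7 6) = [11, 13, 2, 7, 4, 5, 0, 6, 8, 9, 10, 1, 12, 3]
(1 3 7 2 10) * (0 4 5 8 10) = (0 4 5 8 10 1 3 7 2) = [4, 3, 0, 7, 5, 8, 6, 2, 10, 9, 1]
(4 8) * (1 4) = (1 4 8) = [0, 4, 2, 3, 8, 5, 6, 7, 1]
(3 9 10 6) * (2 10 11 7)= (2 10 6 3 9 11 7)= [0, 1, 10, 9, 4, 5, 3, 2, 8, 11, 6, 7]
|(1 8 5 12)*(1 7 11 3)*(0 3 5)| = |(0 3 1 8)(5 12 7 11)| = 4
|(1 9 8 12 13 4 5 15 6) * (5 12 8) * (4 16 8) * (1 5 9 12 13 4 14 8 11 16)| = 12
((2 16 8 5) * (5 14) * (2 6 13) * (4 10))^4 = ((2 16 8 14 5 6 13)(4 10))^4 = (2 5 16 6 8 13 14)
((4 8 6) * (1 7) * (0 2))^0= (8)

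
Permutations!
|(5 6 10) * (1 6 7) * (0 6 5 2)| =12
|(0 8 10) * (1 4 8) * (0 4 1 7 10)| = |(0 7 10 4 8)| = 5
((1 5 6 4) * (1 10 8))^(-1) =((1 5 6 4 10 8))^(-1) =(1 8 10 4 6 5)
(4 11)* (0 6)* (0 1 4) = (0 6 1 4 11) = [6, 4, 2, 3, 11, 5, 1, 7, 8, 9, 10, 0]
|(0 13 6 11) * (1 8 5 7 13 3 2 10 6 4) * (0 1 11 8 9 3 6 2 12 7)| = |(0 6 8 5)(1 9 3 12 7 13 4 11)(2 10)| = 8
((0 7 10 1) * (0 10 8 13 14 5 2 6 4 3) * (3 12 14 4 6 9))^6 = ((0 7 8 13 4 12 14 5 2 9 3)(1 10))^6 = (0 14 7 5 8 2 13 9 4 3 12)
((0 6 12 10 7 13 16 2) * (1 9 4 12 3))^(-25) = ((0 6 3 1 9 4 12 10 7 13 16 2))^(-25) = (0 2 16 13 7 10 12 4 9 1 3 6)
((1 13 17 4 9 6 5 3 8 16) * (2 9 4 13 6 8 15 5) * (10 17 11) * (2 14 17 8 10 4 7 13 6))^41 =(1 16 8 10 9 2)(3 5 15)(4 7 13 11)(6 17 14)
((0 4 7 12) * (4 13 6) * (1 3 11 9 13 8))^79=(0 1 11 13 4 12 8 3 9 6 7)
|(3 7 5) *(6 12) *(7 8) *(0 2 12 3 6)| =|(0 2 12)(3 8 7 5 6)| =15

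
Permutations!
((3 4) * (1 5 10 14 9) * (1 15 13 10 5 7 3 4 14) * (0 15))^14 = (0 7 15 3 13 14 10 9 1)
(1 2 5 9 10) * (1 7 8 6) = (1 2 5 9 10 7 8 6) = [0, 2, 5, 3, 4, 9, 1, 8, 6, 10, 7]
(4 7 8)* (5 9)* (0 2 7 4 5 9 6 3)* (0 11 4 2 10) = (0 10)(2 7 8 5 6 3 11 4) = [10, 1, 7, 11, 2, 6, 3, 8, 5, 9, 0, 4]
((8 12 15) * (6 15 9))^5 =(15) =((6 15 8 12 9))^5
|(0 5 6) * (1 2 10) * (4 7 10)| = 15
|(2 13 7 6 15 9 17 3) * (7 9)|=15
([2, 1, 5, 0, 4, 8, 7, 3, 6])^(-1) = [3, 1, 0, 7, 4, 2, 8, 6, 5]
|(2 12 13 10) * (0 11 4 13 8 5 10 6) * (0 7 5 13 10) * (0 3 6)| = 8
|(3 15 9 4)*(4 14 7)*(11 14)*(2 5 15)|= 9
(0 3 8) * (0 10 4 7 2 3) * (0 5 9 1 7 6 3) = (0 5 9 1 7 2)(3 8 10 4 6) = [5, 7, 0, 8, 6, 9, 3, 2, 10, 1, 4]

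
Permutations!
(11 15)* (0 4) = (0 4)(11 15) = [4, 1, 2, 3, 0, 5, 6, 7, 8, 9, 10, 15, 12, 13, 14, 11]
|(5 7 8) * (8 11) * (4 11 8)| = |(4 11)(5 7 8)| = 6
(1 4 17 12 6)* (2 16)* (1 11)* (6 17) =(1 4 6 11)(2 16)(12 17) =[0, 4, 16, 3, 6, 5, 11, 7, 8, 9, 10, 1, 17, 13, 14, 15, 2, 12]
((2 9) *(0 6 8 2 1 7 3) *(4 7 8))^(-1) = (0 3 7 4 6)(1 9 2 8)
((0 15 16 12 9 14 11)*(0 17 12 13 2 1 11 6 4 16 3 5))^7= ((0 15 3 5)(1 11 17 12 9 14 6 4 16 13 2))^7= (0 5 3 15)(1 4 12 2 6 17 13 14 11 16 9)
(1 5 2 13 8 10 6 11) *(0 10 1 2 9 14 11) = [10, 5, 13, 3, 4, 9, 0, 7, 1, 14, 6, 2, 12, 8, 11] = (0 10 6)(1 5 9 14 11 2 13 8)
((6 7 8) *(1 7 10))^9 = (1 10 6 8 7)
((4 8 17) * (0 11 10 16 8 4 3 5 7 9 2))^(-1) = (0 2 9 7 5 3 17 8 16 10 11)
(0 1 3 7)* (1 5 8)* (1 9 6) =[5, 3, 2, 7, 4, 8, 1, 0, 9, 6] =(0 5 8 9 6 1 3 7)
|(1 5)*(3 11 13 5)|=|(1 3 11 13 5)|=5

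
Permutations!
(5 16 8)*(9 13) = (5 16 8)(9 13) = [0, 1, 2, 3, 4, 16, 6, 7, 5, 13, 10, 11, 12, 9, 14, 15, 8]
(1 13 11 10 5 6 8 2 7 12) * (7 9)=(1 13 11 10 5 6 8 2 9 7 12)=[0, 13, 9, 3, 4, 6, 8, 12, 2, 7, 5, 10, 1, 11]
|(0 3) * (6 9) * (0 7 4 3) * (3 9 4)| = |(3 7)(4 9 6)| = 6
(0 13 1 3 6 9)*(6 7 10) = (0 13 1 3 7 10 6 9) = [13, 3, 2, 7, 4, 5, 9, 10, 8, 0, 6, 11, 12, 1]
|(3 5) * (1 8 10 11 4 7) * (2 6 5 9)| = |(1 8 10 11 4 7)(2 6 5 3 9)| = 30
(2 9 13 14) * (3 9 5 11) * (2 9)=(2 5 11 3)(9 13 14)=[0, 1, 5, 2, 4, 11, 6, 7, 8, 13, 10, 3, 12, 14, 9]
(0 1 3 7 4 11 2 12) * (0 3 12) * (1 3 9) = [3, 12, 0, 7, 11, 5, 6, 4, 8, 1, 10, 2, 9] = (0 3 7 4 11 2)(1 12 9)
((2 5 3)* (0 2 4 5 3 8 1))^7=((0 2 3 4 5 8 1))^7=(8)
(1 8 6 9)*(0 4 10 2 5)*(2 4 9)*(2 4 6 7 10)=(0 9 1 8 7 10 6 4 2 5)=[9, 8, 5, 3, 2, 0, 4, 10, 7, 1, 6]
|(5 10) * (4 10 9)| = 4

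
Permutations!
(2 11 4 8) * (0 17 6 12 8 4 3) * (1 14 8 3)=(0 17 6 12 3)(1 14 8 2 11)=[17, 14, 11, 0, 4, 5, 12, 7, 2, 9, 10, 1, 3, 13, 8, 15, 16, 6]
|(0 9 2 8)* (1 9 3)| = |(0 3 1 9 2 8)| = 6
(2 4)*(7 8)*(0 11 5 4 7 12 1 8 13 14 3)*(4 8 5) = (0 11 4 2 7 13 14 3)(1 5 8 12) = [11, 5, 7, 0, 2, 8, 6, 13, 12, 9, 10, 4, 1, 14, 3]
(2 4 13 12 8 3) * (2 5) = [0, 1, 4, 5, 13, 2, 6, 7, 3, 9, 10, 11, 8, 12] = (2 4 13 12 8 3 5)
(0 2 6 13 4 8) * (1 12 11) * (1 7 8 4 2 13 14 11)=(0 13 2 6 14 11 7 8)(1 12)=[13, 12, 6, 3, 4, 5, 14, 8, 0, 9, 10, 7, 1, 2, 11]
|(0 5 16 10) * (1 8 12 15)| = |(0 5 16 10)(1 8 12 15)| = 4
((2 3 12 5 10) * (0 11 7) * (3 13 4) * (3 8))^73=(0 11 7)(2 13 4 8 3 12 5 10)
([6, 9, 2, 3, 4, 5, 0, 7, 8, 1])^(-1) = (0 6)(1 9)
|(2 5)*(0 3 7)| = |(0 3 7)(2 5)| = 6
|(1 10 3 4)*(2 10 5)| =6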